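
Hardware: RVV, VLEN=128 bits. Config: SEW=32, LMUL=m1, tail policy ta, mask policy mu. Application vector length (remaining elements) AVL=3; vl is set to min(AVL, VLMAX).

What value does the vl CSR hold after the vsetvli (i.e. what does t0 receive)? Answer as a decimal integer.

vl = 3

VLMAX = VLEN×LMUL/SEW = 128×1/32 = 4
vl ← min(3, 4) = 3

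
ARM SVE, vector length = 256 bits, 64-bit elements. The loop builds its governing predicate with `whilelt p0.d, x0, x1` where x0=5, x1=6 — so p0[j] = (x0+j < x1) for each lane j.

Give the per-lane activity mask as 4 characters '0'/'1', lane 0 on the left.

predicate = 1000

register lanes = 256/64 = 4
whilelt: lane j active iff 5+j < 6 → j < 1 → 1 active
bits (lane 0 leftmost): 1000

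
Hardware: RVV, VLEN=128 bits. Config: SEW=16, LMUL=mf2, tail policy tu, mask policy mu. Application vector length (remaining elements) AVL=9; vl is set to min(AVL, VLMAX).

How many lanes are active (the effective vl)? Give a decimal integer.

VLMAX = VLEN×LMUL/SEW = 128×1/2/16 = 4
vl ← min(9, 4) = 4

vl = 4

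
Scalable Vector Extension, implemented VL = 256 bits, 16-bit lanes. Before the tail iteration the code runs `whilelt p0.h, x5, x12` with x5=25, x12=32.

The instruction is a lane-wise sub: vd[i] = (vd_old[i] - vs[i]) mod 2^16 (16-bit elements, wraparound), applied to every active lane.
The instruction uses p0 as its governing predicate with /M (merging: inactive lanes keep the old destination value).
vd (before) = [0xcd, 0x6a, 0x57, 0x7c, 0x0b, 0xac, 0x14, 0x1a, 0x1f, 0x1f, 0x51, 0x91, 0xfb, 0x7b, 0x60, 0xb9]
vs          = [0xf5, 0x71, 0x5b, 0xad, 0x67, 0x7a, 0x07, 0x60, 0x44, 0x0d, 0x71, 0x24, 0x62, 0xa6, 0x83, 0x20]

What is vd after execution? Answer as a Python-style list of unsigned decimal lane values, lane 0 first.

vd = [65496, 65529, 65532, 65487, 65444, 50, 13, 26, 31, 31, 81, 145, 251, 123, 96, 185]

register lanes = 256/16 = 16
whilelt: lane j active iff 25+j < 32 → j < 7 → 7 active
  i=0: sub(0xcd,0xf5) → 65496
  i=1: sub(0x6a,0x71) → 65529
  i=2: sub(0x57,0x5b) → 65532
  i=3: sub(0x7c,0xad) → 65487
  i=4: sub(0x0b,0x67) → 65444
  i=5: sub(0xac,0x7a) → 50
  i=6: sub(0x14,0x07) → 13
  i=7: tail/keep → 26
  i=8: tail/keep → 31
  i=9: tail/keep → 31
  i=10: tail/keep → 81
  i=11: tail/keep → 145
  i=12: tail/keep → 251
  i=13: tail/keep → 123
  i=14: tail/keep → 96
  i=15: tail/keep → 185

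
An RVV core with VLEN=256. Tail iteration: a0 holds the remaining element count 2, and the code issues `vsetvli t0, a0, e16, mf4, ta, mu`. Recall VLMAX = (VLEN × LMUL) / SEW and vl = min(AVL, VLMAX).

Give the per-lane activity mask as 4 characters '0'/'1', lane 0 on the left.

predicate = 1100

VLMAX = VLEN×LMUL/SEW = 256×1/4/16 = 4
vl ← min(2, 4) = 2
bits (lane 0 leftmost): 1100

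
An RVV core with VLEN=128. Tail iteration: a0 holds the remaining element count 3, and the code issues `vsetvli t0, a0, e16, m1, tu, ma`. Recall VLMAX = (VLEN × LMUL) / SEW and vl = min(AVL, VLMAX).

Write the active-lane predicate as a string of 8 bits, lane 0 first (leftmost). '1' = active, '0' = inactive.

predicate = 11100000

VLMAX = (128 × 1) / 16 = 8 lanes
vl ← min(3, 8) = 3
bits (lane 0 leftmost): 11100000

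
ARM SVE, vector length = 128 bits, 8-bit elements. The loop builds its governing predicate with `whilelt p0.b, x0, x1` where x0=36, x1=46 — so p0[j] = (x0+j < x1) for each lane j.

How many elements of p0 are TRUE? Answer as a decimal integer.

vl = 10

128-bit reg / 8-bit elem → 16 lanes
active while 36+j < 46, i.e. j ∈ [0,10) capped at 16 ⇒ 10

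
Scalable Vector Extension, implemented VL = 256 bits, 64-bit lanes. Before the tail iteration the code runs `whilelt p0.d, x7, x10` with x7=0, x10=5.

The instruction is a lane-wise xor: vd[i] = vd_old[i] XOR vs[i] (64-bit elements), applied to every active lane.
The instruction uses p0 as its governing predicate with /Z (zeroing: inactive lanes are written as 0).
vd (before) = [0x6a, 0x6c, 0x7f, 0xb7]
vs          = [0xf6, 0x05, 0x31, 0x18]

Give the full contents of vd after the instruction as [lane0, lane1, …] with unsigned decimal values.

256-bit reg / 64-bit elem → 4 lanes
p0[j] = (0+j < 5); true for j=0..3 → 4 lanes set
vd[0] xor(0x6a,0xf6) -> 0x9c
vd[1] xor(0x6c,0x05) -> 0x69
vd[2] xor(0x7f,0x31) -> 0x4e
vd[3] xor(0xb7,0x18) -> 0xaf

vd = [156, 105, 78, 175]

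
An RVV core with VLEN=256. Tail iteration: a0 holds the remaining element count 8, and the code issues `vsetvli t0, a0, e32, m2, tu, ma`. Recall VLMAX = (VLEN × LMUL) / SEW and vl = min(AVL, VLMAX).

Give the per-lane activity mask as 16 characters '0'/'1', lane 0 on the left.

lanes per group: 256·2/32 = 16
vl = min(AVL, VLMAX) = min(8, 16) = 8
bits (lane 0 leftmost): 1111111100000000

predicate = 1111111100000000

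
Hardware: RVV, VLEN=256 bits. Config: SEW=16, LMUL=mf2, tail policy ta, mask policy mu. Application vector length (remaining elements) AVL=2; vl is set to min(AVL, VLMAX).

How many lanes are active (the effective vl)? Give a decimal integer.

lanes per group: 256·1/2/16 = 8
AVL=2 ≤ VLMAX=8, so vl = 2

vl = 2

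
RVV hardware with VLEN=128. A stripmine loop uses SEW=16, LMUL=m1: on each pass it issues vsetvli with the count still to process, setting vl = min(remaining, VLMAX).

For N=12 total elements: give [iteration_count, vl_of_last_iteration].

VLMAX = (128 × 1) / 16 = 8 lanes
iterations = ceil(12/8) = 2; final-pass vl = 4

[iterations, last_vl] = [2, 4]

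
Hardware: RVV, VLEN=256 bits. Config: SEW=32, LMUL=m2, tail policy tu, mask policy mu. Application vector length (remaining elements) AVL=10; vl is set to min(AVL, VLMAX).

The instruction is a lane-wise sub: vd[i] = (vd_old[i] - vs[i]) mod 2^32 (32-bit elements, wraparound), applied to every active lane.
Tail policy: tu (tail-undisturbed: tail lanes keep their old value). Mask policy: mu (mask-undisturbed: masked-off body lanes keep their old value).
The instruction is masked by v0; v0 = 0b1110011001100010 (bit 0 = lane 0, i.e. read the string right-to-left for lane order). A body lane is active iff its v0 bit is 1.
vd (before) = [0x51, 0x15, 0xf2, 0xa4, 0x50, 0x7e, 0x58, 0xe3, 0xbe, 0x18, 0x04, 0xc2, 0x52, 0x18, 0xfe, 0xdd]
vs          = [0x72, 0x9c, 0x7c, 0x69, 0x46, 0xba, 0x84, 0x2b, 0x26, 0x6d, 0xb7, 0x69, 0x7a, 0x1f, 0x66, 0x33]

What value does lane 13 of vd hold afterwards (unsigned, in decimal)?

vd[13] = 24

VLMAX = (256 × 2) / 32 = 16 lanes
AVL=10 ≤ VLMAX=16, so vl = 10
lane  0: mask-off/keep ⇒ 0x51
lane  1: sub(0x15,0x9c) ⇒ 0xffffff79
lane  2: mask-off/keep ⇒ 0xf2
lane  3: mask-off/keep ⇒ 0xa4
lane  4: mask-off/keep ⇒ 0x50
lane  5: sub(0x7e,0xba) ⇒ 0xffffffc4
lane  6: sub(0x58,0x84) ⇒ 0xffffffd4
lane  7: mask-off/keep ⇒ 0xe3
lane  8: mask-off/keep ⇒ 0xbe
lane  9: sub(0x18,0x6d) ⇒ 0xffffffab
lane 10: tail/keep ⇒ 0x04
lane 11: tail/keep ⇒ 0xc2
lane 12: tail/keep ⇒ 0x52
lane 13: tail/keep ⇒ 0x18
lane 14: tail/keep ⇒ 0xfe
lane 15: tail/keep ⇒ 0xdd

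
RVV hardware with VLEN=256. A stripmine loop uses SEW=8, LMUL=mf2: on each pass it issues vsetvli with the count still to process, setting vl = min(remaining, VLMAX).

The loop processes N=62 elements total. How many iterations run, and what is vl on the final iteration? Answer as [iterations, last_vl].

VLMAX = (256 × 1/2) / 8 = 16 lanes
N=62: ⌈62/16⌉ = 4 iters; last vl = 62 − 3×16 = 14

[iterations, last_vl] = [4, 14]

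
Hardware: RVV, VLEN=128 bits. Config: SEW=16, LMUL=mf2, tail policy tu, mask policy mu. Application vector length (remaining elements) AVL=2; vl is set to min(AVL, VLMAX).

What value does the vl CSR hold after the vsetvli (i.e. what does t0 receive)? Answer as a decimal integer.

lanes per group: 128·1/2/16 = 4
vl = min(AVL, VLMAX) = min(2, 4) = 2

vl = 2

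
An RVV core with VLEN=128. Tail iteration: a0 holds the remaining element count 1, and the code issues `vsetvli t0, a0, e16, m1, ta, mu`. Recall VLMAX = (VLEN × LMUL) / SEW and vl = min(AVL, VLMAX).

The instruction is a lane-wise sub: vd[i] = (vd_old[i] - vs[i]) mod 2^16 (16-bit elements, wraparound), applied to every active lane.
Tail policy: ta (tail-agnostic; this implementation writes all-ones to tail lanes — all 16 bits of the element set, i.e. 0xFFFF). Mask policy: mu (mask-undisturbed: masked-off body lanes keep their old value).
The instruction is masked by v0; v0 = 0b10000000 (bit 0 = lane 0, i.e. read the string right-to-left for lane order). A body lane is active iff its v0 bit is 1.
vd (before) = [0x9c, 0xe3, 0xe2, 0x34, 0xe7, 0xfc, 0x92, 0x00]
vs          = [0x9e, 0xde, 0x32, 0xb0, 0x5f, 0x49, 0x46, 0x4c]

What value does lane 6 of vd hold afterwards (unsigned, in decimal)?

vd[6] = 65535

lanes per group: 128·1/16 = 8
vl ← min(1, 8) = 1
[0] mask-off/keep = 0x9c
[1] tail/ones = 0xffff
[2] tail/ones = 0xffff
[3] tail/ones = 0xffff
[4] tail/ones = 0xffff
[5] tail/ones = 0xffff
[6] tail/ones = 0xffff
[7] tail/ones = 0xffff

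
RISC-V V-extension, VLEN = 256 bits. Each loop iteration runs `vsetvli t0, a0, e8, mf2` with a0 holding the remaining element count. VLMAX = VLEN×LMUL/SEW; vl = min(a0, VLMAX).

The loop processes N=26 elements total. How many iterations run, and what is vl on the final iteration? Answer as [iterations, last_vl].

[iterations, last_vl] = [2, 10]

VLMAX = (256 × 1/2) / 8 = 16 lanes
26 elements at 16/iter → 2 passes, remainder 10 on the last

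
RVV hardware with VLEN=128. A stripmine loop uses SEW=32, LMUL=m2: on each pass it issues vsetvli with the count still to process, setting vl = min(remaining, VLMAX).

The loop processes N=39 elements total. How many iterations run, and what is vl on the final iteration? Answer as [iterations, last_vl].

[iterations, last_vl] = [5, 7]

VLMAX = (128 × 2) / 32 = 8 lanes
iterations = ceil(39/8) = 5; final-pass vl = 7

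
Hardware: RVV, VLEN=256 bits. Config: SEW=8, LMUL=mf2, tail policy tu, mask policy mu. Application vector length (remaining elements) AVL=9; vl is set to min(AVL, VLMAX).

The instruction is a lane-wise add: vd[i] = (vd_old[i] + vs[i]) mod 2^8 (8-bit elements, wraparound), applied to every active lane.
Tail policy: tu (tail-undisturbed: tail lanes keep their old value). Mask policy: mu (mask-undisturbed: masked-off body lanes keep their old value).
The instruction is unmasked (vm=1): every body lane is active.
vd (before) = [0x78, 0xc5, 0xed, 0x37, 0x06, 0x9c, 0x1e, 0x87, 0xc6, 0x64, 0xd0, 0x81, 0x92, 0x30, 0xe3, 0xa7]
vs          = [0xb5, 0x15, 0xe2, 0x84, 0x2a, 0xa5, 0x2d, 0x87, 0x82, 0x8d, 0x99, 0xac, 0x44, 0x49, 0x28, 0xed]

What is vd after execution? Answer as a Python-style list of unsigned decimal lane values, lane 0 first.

lanes per group: 256·1/2/8 = 16
AVL=9 ≤ VLMAX=16, so vl = 9
vd[0] add(0x78,0xb5) -> 0x2d
vd[1] add(0xc5,0x15) -> 0xda
vd[2] add(0xed,0xe2) -> 0xcf
vd[3] add(0x37,0x84) -> 0xbb
vd[4] add(0x06,0x2a) -> 0x30
vd[5] add(0x9c,0xa5) -> 0x41
vd[6] add(0x1e,0x2d) -> 0x4b
vd[7] add(0x87,0x87) -> 0x0e
vd[8] add(0xc6,0x82) -> 0x48
vd[9] tail/keep -> 0x64
vd[10] tail/keep -> 0xd0
vd[11] tail/keep -> 0x81
vd[12] tail/keep -> 0x92
vd[13] tail/keep -> 0x30
vd[14] tail/keep -> 0xe3
vd[15] tail/keep -> 0xa7

vd = [45, 218, 207, 187, 48, 65, 75, 14, 72, 100, 208, 129, 146, 48, 227, 167]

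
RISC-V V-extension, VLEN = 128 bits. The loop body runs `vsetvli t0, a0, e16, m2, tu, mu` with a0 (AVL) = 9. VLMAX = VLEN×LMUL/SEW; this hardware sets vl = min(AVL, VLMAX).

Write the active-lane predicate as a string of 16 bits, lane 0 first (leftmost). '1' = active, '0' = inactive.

predicate = 1111111110000000

VLMAX = VLEN×LMUL/SEW = 128×2/16 = 16
vl ← min(9, 16) = 9
bits (lane 0 leftmost): 1111111110000000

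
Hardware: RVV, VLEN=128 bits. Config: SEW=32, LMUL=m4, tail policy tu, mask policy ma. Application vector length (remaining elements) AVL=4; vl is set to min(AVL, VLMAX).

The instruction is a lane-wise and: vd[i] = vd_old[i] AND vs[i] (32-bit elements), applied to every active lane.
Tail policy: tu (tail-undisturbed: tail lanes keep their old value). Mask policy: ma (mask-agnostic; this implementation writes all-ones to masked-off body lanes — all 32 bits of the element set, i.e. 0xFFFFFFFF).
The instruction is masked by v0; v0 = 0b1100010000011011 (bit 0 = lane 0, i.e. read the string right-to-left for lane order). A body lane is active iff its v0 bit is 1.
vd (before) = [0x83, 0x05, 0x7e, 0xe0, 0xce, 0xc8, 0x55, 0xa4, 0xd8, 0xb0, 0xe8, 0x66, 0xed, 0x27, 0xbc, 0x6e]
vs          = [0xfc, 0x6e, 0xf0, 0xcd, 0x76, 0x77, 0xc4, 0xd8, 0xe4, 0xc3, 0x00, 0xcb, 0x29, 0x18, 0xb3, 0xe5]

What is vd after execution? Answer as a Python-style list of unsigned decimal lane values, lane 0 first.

vd = [128, 4, 4294967295, 192, 206, 200, 85, 164, 216, 176, 232, 102, 237, 39, 188, 110]

lanes per group: 128·4/32 = 16
vl ← min(4, 16) = 4
lane  0: and(0x83,0xfc) ⇒ 0x80
lane  1: and(0x05,0x6e) ⇒ 0x04
lane  2: mask-off/ones ⇒ 0xffffffff
lane  3: and(0xe0,0xcd) ⇒ 0xc0
lane  4: tail/keep ⇒ 0xce
lane  5: tail/keep ⇒ 0xc8
lane  6: tail/keep ⇒ 0x55
lane  7: tail/keep ⇒ 0xa4
lane  8: tail/keep ⇒ 0xd8
lane  9: tail/keep ⇒ 0xb0
lane 10: tail/keep ⇒ 0xe8
lane 11: tail/keep ⇒ 0x66
lane 12: tail/keep ⇒ 0xed
lane 13: tail/keep ⇒ 0x27
lane 14: tail/keep ⇒ 0xbc
lane 15: tail/keep ⇒ 0x6e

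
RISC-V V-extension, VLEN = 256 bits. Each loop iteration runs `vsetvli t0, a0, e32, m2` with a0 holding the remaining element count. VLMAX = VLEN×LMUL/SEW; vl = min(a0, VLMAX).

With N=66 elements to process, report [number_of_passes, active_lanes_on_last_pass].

VLMAX = VLEN×LMUL/SEW = 256×2/32 = 16
66 elements at 16/iter → 5 passes, remainder 2 on the last

[iterations, last_vl] = [5, 2]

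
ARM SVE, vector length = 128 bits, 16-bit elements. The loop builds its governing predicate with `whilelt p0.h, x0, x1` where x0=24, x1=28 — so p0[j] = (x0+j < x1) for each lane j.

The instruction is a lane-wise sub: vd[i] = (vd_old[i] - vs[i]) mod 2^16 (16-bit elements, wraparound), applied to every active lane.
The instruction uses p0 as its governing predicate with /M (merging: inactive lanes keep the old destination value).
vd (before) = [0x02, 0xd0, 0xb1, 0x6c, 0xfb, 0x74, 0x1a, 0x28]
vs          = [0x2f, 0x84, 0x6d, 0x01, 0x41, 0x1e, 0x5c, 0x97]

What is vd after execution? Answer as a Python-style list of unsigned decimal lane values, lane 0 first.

vd = [65491, 76, 68, 107, 251, 116, 26, 40]

128-bit reg / 16-bit elem → 8 lanes
p0[j] = (24+j < 28); true for j=0..3 → 4 lanes set
[0] sub(0x02,0x2f) = 0xffd3
[1] sub(0xd0,0x84) = 0x4c
[2] sub(0xb1,0x6d) = 0x44
[3] sub(0x6c,0x01) = 0x6b
[4] tail/keep = 0xfb
[5] tail/keep = 0x74
[6] tail/keep = 0x1a
[7] tail/keep = 0x28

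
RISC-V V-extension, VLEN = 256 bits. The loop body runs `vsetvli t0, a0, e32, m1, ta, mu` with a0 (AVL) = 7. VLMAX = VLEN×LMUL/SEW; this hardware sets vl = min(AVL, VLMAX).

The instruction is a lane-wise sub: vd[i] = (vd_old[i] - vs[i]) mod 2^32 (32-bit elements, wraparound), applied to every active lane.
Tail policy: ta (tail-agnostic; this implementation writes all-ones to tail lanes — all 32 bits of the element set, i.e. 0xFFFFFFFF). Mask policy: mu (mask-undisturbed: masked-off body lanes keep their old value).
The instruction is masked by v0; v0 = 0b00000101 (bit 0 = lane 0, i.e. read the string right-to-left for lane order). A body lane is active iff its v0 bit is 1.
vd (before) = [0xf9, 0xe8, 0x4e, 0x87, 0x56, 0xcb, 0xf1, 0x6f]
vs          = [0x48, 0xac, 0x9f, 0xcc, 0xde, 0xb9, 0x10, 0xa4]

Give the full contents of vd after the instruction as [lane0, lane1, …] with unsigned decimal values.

VLMAX = VLEN×LMUL/SEW = 256×1/32 = 8
vl ← min(7, 8) = 7
  i=0: sub(0xf9,0x48) → 177
  i=1: mask-off/keep → 232
  i=2: sub(0x4e,0x9f) → 4294967215
  i=3: mask-off/keep → 135
  i=4: mask-off/keep → 86
  i=5: mask-off/keep → 203
  i=6: mask-off/keep → 241
  i=7: tail/ones → 4294967295

vd = [177, 232, 4294967215, 135, 86, 203, 241, 4294967295]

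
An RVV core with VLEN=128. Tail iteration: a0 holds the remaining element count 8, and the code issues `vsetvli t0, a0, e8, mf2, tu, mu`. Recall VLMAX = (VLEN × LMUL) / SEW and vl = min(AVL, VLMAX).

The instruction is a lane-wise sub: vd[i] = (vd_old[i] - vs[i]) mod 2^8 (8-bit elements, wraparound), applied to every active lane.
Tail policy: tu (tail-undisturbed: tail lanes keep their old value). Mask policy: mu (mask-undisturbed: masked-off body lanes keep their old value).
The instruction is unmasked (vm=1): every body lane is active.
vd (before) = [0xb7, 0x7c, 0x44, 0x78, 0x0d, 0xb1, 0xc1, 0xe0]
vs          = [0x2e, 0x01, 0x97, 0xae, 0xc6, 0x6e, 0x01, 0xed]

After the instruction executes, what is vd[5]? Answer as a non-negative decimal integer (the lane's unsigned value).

VLMAX = (128 × 1/2) / 8 = 8 lanes
vl ← min(8, 8) = 8
vd[0] sub(0xb7,0x2e) -> 0x89
vd[1] sub(0x7c,0x01) -> 0x7b
vd[2] sub(0x44,0x97) -> 0xad
vd[3] sub(0x78,0xae) -> 0xca
vd[4] sub(0x0d,0xc6) -> 0x47
vd[5] sub(0xb1,0x6e) -> 0x43
vd[6] sub(0xc1,0x01) -> 0xc0
vd[7] sub(0xe0,0xed) -> 0xf3

vd[5] = 67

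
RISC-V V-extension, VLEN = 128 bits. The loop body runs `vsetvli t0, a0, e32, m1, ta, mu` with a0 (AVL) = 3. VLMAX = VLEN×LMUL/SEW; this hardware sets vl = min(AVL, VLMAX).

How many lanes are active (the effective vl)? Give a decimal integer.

vl = 3

lanes per group: 128·1/32 = 4
vl = min(AVL, VLMAX) = min(3, 4) = 3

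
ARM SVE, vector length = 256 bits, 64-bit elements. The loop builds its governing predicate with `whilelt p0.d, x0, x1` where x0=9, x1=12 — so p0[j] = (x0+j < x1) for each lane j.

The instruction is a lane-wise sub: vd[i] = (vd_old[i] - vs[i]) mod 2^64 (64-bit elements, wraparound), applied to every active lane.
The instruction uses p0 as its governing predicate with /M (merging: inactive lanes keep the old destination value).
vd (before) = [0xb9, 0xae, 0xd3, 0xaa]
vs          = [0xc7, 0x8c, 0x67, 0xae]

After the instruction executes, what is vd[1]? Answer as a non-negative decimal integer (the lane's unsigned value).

lane count: 256 div 64 = 4
active while 9+j < 12, i.e. j ∈ [0,3) capped at 4 ⇒ 3
  i=0: sub(0xb9,0xc7) → 18446744073709551602
  i=1: sub(0xae,0x8c) → 34
  i=2: sub(0xd3,0x67) → 108
  i=3: tail/keep → 170

vd[1] = 34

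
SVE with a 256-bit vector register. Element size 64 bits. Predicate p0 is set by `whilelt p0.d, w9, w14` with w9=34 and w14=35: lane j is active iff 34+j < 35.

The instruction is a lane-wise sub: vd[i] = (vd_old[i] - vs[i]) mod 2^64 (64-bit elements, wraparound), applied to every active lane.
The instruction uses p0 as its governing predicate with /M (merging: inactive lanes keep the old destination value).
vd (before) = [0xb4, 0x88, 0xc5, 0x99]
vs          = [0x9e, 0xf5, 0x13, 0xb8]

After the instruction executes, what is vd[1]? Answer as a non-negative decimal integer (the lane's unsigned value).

256-bit reg / 64-bit elem → 4 lanes
whilelt: lane j active iff 34+j < 35 → j < 1 → 1 active
vd[0] sub(0xb4,0x9e) -> 0x16
vd[1] tail/keep -> 0x88
vd[2] tail/keep -> 0xc5
vd[3] tail/keep -> 0x99

vd[1] = 136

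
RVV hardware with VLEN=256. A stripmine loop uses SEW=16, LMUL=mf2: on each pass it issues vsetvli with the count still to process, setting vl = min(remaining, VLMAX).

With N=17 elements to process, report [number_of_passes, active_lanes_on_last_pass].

VLMAX = VLEN×LMUL/SEW = 256×1/2/16 = 8
iterations = ceil(17/8) = 3; final-pass vl = 1

[iterations, last_vl] = [3, 1]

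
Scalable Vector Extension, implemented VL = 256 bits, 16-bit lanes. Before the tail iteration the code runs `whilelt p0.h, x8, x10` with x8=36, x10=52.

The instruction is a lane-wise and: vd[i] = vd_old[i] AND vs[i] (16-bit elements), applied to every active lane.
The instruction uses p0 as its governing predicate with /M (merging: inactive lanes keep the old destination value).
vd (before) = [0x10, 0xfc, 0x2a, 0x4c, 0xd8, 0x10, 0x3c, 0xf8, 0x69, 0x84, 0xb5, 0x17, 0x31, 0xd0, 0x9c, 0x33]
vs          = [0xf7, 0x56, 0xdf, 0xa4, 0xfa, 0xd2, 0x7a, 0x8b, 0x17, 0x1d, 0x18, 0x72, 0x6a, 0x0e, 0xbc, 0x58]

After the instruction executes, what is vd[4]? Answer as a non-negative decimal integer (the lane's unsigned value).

register lanes = 256/16 = 16
active while 36+j < 52, i.e. j ∈ [0,16) capped at 16 ⇒ 16
lane  0: and(0x10,0xf7) ⇒ 0x10
lane  1: and(0xfc,0x56) ⇒ 0x54
lane  2: and(0x2a,0xdf) ⇒ 0x0a
lane  3: and(0x4c,0xa4) ⇒ 0x04
lane  4: and(0xd8,0xfa) ⇒ 0xd8
lane  5: and(0x10,0xd2) ⇒ 0x10
lane  6: and(0x3c,0x7a) ⇒ 0x38
lane  7: and(0xf8,0x8b) ⇒ 0x88
lane  8: and(0x69,0x17) ⇒ 0x01
lane  9: and(0x84,0x1d) ⇒ 0x04
lane 10: and(0xb5,0x18) ⇒ 0x10
lane 11: and(0x17,0x72) ⇒ 0x12
lane 12: and(0x31,0x6a) ⇒ 0x20
lane 13: and(0xd0,0x0e) ⇒ 0x00
lane 14: and(0x9c,0xbc) ⇒ 0x9c
lane 15: and(0x33,0x58) ⇒ 0x10

vd[4] = 216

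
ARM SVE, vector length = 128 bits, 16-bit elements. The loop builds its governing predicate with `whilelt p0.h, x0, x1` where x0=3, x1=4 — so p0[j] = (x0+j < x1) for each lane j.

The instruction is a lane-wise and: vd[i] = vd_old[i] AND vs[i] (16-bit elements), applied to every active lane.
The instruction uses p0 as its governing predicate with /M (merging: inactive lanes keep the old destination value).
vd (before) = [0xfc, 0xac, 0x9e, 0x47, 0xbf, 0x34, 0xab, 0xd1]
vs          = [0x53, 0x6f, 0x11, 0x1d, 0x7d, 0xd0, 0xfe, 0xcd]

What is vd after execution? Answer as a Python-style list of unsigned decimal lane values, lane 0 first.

register lanes = 128/16 = 8
whilelt: lane j active iff 3+j < 4 → j < 1 → 1 active
[0] and(0xfc,0x53) = 0x50
[1] tail/keep = 0xac
[2] tail/keep = 0x9e
[3] tail/keep = 0x47
[4] tail/keep = 0xbf
[5] tail/keep = 0x34
[6] tail/keep = 0xab
[7] tail/keep = 0xd1

vd = [80, 172, 158, 71, 191, 52, 171, 209]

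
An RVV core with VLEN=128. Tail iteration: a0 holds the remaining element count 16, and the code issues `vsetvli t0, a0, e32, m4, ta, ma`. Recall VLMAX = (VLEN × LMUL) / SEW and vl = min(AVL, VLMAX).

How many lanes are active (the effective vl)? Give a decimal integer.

vl = 16

VLMAX = (128 × 4) / 32 = 16 lanes
vl = min(AVL, VLMAX) = min(16, 16) = 16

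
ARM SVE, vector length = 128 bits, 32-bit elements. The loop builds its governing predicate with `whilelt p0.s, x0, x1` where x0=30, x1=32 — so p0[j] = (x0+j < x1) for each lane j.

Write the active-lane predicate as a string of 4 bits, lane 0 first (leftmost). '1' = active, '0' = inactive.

register lanes = 128/32 = 4
active while 30+j < 32, i.e. j ∈ [0,2) capped at 4 ⇒ 2
bits (lane 0 leftmost): 1100

predicate = 1100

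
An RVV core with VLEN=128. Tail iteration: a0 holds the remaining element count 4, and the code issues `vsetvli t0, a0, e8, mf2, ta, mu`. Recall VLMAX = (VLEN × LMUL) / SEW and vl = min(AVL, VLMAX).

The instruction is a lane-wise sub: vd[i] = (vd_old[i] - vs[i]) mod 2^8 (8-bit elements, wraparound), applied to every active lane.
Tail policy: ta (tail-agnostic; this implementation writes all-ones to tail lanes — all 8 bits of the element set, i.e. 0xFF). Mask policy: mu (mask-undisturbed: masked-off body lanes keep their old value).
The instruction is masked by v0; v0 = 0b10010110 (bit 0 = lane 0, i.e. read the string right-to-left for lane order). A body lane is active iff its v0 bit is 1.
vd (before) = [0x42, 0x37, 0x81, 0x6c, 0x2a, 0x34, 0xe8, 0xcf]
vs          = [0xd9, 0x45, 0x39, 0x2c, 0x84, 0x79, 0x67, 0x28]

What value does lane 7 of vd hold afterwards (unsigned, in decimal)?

VLMAX = VLEN×LMUL/SEW = 128×1/2/8 = 8
vl = min(AVL, VLMAX) = min(4, 8) = 4
[0] mask-off/keep = 0x42
[1] sub(0x37,0x45) = 0xf2
[2] sub(0x81,0x39) = 0x48
[3] mask-off/keep = 0x6c
[4] tail/ones = 0xff
[5] tail/ones = 0xff
[6] tail/ones = 0xff
[7] tail/ones = 0xff

vd[7] = 255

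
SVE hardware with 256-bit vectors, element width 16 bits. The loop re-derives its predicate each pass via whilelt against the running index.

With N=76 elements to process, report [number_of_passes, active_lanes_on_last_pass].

[iterations, last_vl] = [5, 12]

256-bit reg / 16-bit elem → 16 lanes
76 elements at 16/iter → 5 passes, remainder 12 on the last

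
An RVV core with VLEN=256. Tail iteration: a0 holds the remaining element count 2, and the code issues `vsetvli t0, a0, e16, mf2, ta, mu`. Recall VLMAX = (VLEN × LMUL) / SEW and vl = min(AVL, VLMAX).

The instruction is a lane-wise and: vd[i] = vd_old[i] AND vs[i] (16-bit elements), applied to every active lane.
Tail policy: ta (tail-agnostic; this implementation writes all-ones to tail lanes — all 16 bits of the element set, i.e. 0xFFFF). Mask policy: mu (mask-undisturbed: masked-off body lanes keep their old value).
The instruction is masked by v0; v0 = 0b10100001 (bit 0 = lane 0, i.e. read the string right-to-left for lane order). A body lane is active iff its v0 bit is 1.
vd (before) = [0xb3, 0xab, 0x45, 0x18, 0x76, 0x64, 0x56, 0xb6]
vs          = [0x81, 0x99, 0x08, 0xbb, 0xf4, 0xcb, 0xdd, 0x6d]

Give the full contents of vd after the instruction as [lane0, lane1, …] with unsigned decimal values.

lanes per group: 256·1/2/16 = 8
AVL=2 ≤ VLMAX=8, so vl = 2
[0] and(0xb3,0x81) = 0x81
[1] mask-off/keep = 0xab
[2] tail/ones = 0xffff
[3] tail/ones = 0xffff
[4] tail/ones = 0xffff
[5] tail/ones = 0xffff
[6] tail/ones = 0xffff
[7] tail/ones = 0xffff

vd = [129, 171, 65535, 65535, 65535, 65535, 65535, 65535]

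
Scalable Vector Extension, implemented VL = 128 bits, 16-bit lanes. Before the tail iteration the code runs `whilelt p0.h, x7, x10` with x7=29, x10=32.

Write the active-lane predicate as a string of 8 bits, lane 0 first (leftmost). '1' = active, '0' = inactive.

register lanes = 128/16 = 8
whilelt: lane j active iff 29+j < 32 → j < 3 → 3 active
bits (lane 0 leftmost): 11100000

predicate = 11100000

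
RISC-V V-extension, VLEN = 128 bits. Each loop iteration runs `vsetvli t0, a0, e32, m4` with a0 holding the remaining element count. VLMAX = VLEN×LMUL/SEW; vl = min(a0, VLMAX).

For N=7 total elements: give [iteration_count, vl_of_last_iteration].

[iterations, last_vl] = [1, 7]

VLMAX = (128 × 4) / 32 = 16 lanes
iterations = ceil(7/16) = 1; final-pass vl = 7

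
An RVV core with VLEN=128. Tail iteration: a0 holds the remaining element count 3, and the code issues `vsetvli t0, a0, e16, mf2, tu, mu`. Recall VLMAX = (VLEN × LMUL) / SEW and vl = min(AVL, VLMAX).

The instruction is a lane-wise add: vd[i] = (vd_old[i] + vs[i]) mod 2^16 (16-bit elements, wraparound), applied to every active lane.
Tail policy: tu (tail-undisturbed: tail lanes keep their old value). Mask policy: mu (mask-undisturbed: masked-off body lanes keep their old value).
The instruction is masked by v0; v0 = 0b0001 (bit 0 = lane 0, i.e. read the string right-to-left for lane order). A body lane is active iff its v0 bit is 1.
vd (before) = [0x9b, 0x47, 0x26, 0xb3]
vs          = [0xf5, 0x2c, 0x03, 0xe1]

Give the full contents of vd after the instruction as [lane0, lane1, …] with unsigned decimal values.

lanes per group: 128·1/2/16 = 4
vl ← min(3, 4) = 3
lane  0: add(0x9b,0xf5) ⇒ 0x190
lane  1: mask-off/keep ⇒ 0x47
lane  2: mask-off/keep ⇒ 0x26
lane  3: tail/keep ⇒ 0xb3

vd = [400, 71, 38, 179]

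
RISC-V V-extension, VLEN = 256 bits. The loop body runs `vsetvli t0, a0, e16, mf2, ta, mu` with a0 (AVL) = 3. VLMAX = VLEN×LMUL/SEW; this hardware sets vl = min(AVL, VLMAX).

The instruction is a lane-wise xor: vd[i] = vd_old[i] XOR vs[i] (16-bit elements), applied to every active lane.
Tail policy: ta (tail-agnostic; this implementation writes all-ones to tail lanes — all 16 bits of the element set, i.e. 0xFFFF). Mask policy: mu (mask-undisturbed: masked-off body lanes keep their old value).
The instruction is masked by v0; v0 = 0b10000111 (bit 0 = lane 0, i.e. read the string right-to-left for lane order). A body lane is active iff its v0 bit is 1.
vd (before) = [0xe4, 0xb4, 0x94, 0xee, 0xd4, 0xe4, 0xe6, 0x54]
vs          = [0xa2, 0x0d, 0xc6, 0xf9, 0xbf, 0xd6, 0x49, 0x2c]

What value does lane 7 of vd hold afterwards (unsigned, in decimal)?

vd[7] = 65535

VLMAX = VLEN×LMUL/SEW = 256×1/2/16 = 8
vl = min(AVL, VLMAX) = min(3, 8) = 3
  i=0: xor(0xe4,0xa2) → 70
  i=1: xor(0xb4,0x0d) → 185
  i=2: xor(0x94,0xc6) → 82
  i=3: tail/ones → 65535
  i=4: tail/ones → 65535
  i=5: tail/ones → 65535
  i=6: tail/ones → 65535
  i=7: tail/ones → 65535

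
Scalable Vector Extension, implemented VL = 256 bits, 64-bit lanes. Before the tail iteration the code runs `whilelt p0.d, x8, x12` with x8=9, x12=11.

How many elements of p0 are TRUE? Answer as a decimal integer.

vl = 2

register lanes = 256/64 = 4
active while 9+j < 11, i.e. j ∈ [0,2) capped at 4 ⇒ 2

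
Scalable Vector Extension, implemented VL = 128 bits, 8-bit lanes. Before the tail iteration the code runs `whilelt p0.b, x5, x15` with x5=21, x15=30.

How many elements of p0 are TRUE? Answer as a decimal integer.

lane count: 128 div 8 = 16
active while 21+j < 30, i.e. j ∈ [0,9) capped at 16 ⇒ 9

vl = 9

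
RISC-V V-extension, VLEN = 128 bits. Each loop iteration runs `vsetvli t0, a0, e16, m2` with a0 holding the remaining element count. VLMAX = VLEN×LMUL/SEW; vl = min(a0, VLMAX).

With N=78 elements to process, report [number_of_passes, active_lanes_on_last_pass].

[iterations, last_vl] = [5, 14]

VLMAX = VLEN×LMUL/SEW = 128×2/16 = 16
78 elements at 16/iter → 5 passes, remainder 14 on the last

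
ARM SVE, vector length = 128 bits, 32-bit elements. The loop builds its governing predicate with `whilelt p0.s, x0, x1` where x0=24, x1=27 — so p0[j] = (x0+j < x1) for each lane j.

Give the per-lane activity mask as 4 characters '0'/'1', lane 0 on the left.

128-bit reg / 32-bit elem → 4 lanes
active while 24+j < 27, i.e. j ∈ [0,3) capped at 4 ⇒ 3
bits (lane 0 leftmost): 1110

predicate = 1110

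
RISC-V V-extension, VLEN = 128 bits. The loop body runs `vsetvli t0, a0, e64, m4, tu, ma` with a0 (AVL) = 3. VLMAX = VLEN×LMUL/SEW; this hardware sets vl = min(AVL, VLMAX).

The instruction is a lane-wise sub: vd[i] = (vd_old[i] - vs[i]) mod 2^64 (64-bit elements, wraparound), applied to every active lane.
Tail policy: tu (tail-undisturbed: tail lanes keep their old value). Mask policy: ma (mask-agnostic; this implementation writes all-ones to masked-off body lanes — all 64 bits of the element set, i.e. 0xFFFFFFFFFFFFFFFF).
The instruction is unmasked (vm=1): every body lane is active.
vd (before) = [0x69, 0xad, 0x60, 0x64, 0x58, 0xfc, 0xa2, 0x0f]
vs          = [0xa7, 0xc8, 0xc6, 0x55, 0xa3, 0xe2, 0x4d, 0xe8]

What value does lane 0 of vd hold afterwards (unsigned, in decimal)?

vd[0] = 18446744073709551554

VLMAX = VLEN×LMUL/SEW = 128×4/64 = 8
vl = min(AVL, VLMAX) = min(3, 8) = 3
vd[0] sub(0x69,0xa7) -> 0xffffffffffffffc2
vd[1] sub(0xad,0xc8) -> 0xffffffffffffffe5
vd[2] sub(0x60,0xc6) -> 0xffffffffffffff9a
vd[3] tail/keep -> 0x64
vd[4] tail/keep -> 0x58
vd[5] tail/keep -> 0xfc
vd[6] tail/keep -> 0xa2
vd[7] tail/keep -> 0x0f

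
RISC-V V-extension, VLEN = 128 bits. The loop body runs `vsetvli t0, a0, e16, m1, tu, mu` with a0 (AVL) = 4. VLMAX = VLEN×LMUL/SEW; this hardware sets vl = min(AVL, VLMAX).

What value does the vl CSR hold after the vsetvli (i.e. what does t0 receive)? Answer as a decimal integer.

vl = 4

VLMAX = (128 × 1) / 16 = 8 lanes
vl = min(AVL, VLMAX) = min(4, 8) = 4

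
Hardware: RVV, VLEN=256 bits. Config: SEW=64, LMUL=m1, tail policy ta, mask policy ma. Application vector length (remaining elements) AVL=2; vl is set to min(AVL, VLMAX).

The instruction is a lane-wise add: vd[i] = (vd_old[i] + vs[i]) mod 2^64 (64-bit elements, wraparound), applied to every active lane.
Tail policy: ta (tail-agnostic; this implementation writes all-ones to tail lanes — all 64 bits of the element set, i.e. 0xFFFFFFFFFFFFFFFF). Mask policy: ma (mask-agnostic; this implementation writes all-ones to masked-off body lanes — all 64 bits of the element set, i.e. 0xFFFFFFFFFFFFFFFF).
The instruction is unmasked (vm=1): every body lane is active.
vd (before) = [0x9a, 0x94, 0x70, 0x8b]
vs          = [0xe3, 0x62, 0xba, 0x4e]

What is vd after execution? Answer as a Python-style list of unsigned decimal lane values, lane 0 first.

vd = [381, 246, 18446744073709551615, 18446744073709551615]

lanes per group: 256·1/64 = 4
vl ← min(2, 4) = 2
[0] add(0x9a,0xe3) = 0x17d
[1] add(0x94,0x62) = 0xf6
[2] tail/ones = 0xffffffffffffffff
[3] tail/ones = 0xffffffffffffffff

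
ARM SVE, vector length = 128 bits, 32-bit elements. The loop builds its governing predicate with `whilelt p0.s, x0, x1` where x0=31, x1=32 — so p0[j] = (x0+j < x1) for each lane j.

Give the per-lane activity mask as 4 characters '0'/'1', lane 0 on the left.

register lanes = 128/32 = 4
p0[j] = (31+j < 32); true for j=0..0 → 1 lanes set
bits (lane 0 leftmost): 1000

predicate = 1000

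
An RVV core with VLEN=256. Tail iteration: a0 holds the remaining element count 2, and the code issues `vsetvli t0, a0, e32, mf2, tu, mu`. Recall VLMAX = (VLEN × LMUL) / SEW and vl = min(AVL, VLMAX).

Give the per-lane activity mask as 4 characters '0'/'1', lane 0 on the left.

lanes per group: 256·1/2/32 = 4
vl ← min(2, 4) = 2
bits (lane 0 leftmost): 1100

predicate = 1100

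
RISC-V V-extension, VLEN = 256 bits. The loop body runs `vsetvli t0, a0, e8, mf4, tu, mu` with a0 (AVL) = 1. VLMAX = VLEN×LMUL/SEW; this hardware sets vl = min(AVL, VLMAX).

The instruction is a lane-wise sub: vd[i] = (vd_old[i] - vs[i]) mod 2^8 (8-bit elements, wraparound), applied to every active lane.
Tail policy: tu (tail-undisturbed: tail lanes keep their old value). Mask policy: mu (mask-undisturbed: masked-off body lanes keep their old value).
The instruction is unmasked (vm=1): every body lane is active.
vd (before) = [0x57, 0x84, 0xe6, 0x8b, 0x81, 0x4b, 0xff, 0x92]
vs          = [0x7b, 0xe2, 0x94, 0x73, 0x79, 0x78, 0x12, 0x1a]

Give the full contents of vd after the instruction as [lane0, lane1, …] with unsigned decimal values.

vd = [220, 132, 230, 139, 129, 75, 255, 146]

VLMAX = VLEN×LMUL/SEW = 256×1/4/8 = 8
vl = min(AVL, VLMAX) = min(1, 8) = 1
vd[0] sub(0x57,0x7b) -> 0xdc
vd[1] tail/keep -> 0x84
vd[2] tail/keep -> 0xe6
vd[3] tail/keep -> 0x8b
vd[4] tail/keep -> 0x81
vd[5] tail/keep -> 0x4b
vd[6] tail/keep -> 0xff
vd[7] tail/keep -> 0x92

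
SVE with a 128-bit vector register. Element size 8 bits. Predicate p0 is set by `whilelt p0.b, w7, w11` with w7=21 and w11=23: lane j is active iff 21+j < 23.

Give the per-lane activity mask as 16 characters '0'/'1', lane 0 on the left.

predicate = 1100000000000000

128-bit reg / 8-bit elem → 16 lanes
active while 21+j < 23, i.e. j ∈ [0,2) capped at 16 ⇒ 2
bits (lane 0 leftmost): 1100000000000000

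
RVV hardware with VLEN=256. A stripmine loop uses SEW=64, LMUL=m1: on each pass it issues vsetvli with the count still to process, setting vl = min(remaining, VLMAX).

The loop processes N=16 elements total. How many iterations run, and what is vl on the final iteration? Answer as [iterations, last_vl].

[iterations, last_vl] = [4, 4]

lanes per group: 256·1/64 = 4
16 elements at 4/iter → 4 passes, remainder 4 on the last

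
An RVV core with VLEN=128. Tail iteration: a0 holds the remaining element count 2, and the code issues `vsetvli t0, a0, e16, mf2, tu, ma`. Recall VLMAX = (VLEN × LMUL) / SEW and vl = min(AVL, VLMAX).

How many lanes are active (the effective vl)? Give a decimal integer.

VLMAX = VLEN×LMUL/SEW = 128×1/2/16 = 4
vl ← min(2, 4) = 2

vl = 2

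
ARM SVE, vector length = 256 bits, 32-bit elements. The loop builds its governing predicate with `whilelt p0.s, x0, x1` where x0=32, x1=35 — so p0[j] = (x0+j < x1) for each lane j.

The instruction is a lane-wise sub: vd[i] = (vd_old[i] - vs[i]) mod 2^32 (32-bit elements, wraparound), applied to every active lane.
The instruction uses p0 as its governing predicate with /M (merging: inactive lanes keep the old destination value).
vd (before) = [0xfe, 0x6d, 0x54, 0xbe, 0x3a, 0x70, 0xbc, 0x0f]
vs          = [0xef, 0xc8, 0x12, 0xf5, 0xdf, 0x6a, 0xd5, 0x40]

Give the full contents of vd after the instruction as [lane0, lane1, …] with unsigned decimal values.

register lanes = 256/32 = 8
active while 32+j < 35, i.e. j ∈ [0,3) capped at 8 ⇒ 3
lane  0: sub(0xfe,0xef) ⇒ 0x0f
lane  1: sub(0x6d,0xc8) ⇒ 0xffffffa5
lane  2: sub(0x54,0x12) ⇒ 0x42
lane  3: tail/keep ⇒ 0xbe
lane  4: tail/keep ⇒ 0x3a
lane  5: tail/keep ⇒ 0x70
lane  6: tail/keep ⇒ 0xbc
lane  7: tail/keep ⇒ 0x0f

vd = [15, 4294967205, 66, 190, 58, 112, 188, 15]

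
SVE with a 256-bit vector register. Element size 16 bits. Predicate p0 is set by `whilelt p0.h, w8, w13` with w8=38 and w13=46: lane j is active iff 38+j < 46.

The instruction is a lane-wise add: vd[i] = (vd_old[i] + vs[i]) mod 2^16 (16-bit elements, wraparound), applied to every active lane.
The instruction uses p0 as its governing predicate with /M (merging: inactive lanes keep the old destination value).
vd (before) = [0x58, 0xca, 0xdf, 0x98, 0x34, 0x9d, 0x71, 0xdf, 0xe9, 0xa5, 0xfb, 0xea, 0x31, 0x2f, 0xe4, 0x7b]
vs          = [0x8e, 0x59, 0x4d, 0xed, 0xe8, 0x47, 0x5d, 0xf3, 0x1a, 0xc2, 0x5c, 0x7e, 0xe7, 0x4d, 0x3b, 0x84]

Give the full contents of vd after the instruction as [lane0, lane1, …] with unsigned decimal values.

register lanes = 256/16 = 16
whilelt: lane j active iff 38+j < 46 → j < 8 → 8 active
vd[0] add(0x58,0x8e) -> 0xe6
vd[1] add(0xca,0x59) -> 0x123
vd[2] add(0xdf,0x4d) -> 0x12c
vd[3] add(0x98,0xed) -> 0x185
vd[4] add(0x34,0xe8) -> 0x11c
vd[5] add(0x9d,0x47) -> 0xe4
vd[6] add(0x71,0x5d) -> 0xce
vd[7] add(0xdf,0xf3) -> 0x1d2
vd[8] tail/keep -> 0xe9
vd[9] tail/keep -> 0xa5
vd[10] tail/keep -> 0xfb
vd[11] tail/keep -> 0xea
vd[12] tail/keep -> 0x31
vd[13] tail/keep -> 0x2f
vd[14] tail/keep -> 0xe4
vd[15] tail/keep -> 0x7b

vd = [230, 291, 300, 389, 284, 228, 206, 466, 233, 165, 251, 234, 49, 47, 228, 123]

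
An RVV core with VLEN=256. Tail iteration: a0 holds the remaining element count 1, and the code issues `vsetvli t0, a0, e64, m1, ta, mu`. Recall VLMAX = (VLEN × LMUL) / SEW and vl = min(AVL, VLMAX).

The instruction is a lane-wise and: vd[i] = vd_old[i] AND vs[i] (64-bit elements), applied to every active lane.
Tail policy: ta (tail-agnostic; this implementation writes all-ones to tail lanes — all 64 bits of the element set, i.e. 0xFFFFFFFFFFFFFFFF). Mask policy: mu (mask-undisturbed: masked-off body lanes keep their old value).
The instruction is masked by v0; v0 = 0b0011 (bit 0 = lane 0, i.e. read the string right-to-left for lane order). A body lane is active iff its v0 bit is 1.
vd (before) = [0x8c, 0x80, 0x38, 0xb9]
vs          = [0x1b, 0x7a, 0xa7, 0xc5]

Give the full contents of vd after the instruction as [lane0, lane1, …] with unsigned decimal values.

VLMAX = (256 × 1) / 64 = 4 lanes
AVL=1 ≤ VLMAX=4, so vl = 1
[0] and(0x8c,0x1b) = 0x08
[1] tail/ones = 0xffffffffffffffff
[2] tail/ones = 0xffffffffffffffff
[3] tail/ones = 0xffffffffffffffff

vd = [8, 18446744073709551615, 18446744073709551615, 18446744073709551615]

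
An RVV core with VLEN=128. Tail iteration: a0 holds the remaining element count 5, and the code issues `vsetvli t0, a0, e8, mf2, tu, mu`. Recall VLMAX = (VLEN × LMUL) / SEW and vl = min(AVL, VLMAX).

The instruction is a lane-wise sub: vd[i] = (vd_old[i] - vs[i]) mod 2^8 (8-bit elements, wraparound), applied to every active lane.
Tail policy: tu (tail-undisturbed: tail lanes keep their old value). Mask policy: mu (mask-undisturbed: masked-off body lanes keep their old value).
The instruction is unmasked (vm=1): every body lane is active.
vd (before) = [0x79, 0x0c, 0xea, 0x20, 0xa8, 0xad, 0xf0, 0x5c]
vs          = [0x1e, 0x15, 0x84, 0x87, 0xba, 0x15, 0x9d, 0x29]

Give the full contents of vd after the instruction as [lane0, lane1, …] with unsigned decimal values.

VLMAX = VLEN×LMUL/SEW = 128×1/2/8 = 8
vl = min(AVL, VLMAX) = min(5, 8) = 5
  i=0: sub(0x79,0x1e) → 91
  i=1: sub(0x0c,0x15) → 247
  i=2: sub(0xea,0x84) → 102
  i=3: sub(0x20,0x87) → 153
  i=4: sub(0xa8,0xba) → 238
  i=5: tail/keep → 173
  i=6: tail/keep → 240
  i=7: tail/keep → 92

vd = [91, 247, 102, 153, 238, 173, 240, 92]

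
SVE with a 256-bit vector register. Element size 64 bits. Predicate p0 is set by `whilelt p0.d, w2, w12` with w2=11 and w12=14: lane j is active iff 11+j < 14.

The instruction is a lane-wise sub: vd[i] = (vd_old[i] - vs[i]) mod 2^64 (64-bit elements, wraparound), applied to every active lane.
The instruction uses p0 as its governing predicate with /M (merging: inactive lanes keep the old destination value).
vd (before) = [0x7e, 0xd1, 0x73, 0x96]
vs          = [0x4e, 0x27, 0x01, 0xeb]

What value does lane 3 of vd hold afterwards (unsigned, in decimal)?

vd[3] = 150

register lanes = 256/64 = 4
active while 11+j < 14, i.e. j ∈ [0,3) capped at 4 ⇒ 3
[0] sub(0x7e,0x4e) = 0x30
[1] sub(0xd1,0x27) = 0xaa
[2] sub(0x73,0x01) = 0x72
[3] tail/keep = 0x96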